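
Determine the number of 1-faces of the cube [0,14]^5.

An n-cube has C(n,k)·2^(n-k) k-faces. Here C(5,1)·2^4 = 5·16 = 80.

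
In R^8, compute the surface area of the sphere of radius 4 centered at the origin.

|∂B_8(4)| = 16384·π^4/3 ≈ 531984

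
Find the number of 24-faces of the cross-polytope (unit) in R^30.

Each 24-face is the convex hull of 25 vertices, one chosen as ±e_i from each of 25 distinct axes: 2^25·C(30,25) = 4781707886592.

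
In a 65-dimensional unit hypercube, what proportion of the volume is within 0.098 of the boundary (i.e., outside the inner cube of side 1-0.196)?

Shell fraction = 1 - (1-0.196)^65 ≈ 0.9999993055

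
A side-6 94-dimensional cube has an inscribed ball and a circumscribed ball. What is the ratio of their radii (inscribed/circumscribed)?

Ratio = (s/2)/(s√94/2) = 94^(-1/2) ≈ 0.103142.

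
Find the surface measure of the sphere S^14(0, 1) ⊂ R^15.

The surface area of an n-ball is 2π^(n/2) r^(n-1) / Γ(n/2). For n=15, r=1: 256·π^7/135135 ≈ 5.72165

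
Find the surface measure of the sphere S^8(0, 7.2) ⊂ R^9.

|∂B_9(7.2)| ≈ 2.14398e+08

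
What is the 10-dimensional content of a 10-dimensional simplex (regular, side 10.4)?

V = (10.4^10 / 10!) · √((10+1) / 2^10) ≈ 422.782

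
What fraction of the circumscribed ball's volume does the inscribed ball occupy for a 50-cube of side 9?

Volume scales as r^n, and r_in/r_out = 1/√50, giving (1/√50)^50 ≈ 3.35544e-43.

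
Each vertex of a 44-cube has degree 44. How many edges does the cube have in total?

Each of the 2^44 = 17592186044416 vertices has degree 44; total edges = 44·2^44/2 = 387028092977152.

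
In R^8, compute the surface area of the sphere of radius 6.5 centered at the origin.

The surface area of an n-ball is 2π^(n/2) r^(n-1) / Γ(n/2). For n=8, r=6.5: 62748517·π^4/384 ≈ 1.59174e+07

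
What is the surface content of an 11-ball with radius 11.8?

The surface area of an n-ball is 2π^(n/2) r^(n-1) / Γ(n/2). For n=11, r=11.8: 1.08472e+12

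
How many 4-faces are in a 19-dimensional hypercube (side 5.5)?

An n-cube has C(n,k)·2^(n-k) k-faces. Here C(19,4)·2^15 = 3876·32768 = 127008768.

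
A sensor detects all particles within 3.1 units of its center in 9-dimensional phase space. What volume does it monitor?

Volume = π^{9/2}·(3.1)^9/Γ(11/2) ≈ 87211.3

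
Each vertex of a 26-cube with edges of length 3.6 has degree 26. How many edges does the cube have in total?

The 26-cube has n·2^(n-1) = 26·2^25 = 26·33554432 = 872415232 edges.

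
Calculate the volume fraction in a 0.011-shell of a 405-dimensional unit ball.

V(inner)/V(outer) = ((1-0.011)/1)^405 ≈ 0.01134, so the shell fraction is 0.988663.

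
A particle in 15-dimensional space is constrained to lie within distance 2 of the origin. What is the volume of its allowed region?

Volume = π^{15/2}·(2)^15/Γ(17/2) = 8388608·π^7/2027025 ≈ 12499.1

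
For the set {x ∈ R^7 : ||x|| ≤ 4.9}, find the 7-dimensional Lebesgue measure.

Volume = π^{7/2}·(4.9)^7/Γ(9/2) ≈ 320445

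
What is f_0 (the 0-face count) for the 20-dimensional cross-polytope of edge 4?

An n-cross-polytope has 2^(k+1)·C(n,k+1) k-faces. Here 2^1·C(20,1) = 2·20 = 40.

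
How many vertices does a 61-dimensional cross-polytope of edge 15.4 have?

An n-cross-polytope has 2n vertices; here n = 61, giving 122.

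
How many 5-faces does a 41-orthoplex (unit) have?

Each 5-face is the convex hull of 6 vertices, one chosen as ±e_i from each of 6 distinct axes: 2^6·C(41,6) = 287768832.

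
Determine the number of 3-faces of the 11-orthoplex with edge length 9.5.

f_3(11-orthoplex) = 2^4 · (11 choose 4) = 5280.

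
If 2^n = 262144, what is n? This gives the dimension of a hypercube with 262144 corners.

The n-cube has 2^n vertices, and 262144 = 2^18, so n = 18.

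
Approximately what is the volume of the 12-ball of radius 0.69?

V_12(0.69) = π^(12/2) · (0.69)^12 / Γ(12/2 + 1) ≈ 0.0155509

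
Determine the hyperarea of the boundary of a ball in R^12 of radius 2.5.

|∂B_12(2.5)| = 9765625·π^6/24576 ≈ 382022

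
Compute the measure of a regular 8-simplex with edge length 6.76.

Volume = 6.76^8 · √(9/2^8) / 8! ≈ 20.2794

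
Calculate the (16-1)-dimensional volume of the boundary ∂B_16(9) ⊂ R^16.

S = n·V_n(r)/r = 16·V_16(9)/9 (volume-to-surface relation), giving 22876792454961·π^8/280 ≈ 7.7524e+14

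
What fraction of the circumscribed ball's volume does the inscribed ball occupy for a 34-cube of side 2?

Volume scales as r^n, and r_in/r_out = 1/√34, giving (1/√34)^34 ≈ 9.22271e-27.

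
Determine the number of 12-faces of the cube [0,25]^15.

f_12(15-cube) = (15 choose 12) · 2^3 = 3640.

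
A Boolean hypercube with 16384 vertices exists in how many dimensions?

2^n = 16384 ⇒ n = log_2(16384) = 14.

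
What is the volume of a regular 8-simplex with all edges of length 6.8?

Volume = 6.8^8 · √(9/2^8) / 8! ≈ 21.2595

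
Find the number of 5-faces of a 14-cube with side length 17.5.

Number of 5-faces = C(14,5) · 2^(14-5) = 2002 · 512 = 1025024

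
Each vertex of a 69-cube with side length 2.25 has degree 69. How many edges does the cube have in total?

The 69-cube has n·2^(n-1) = 69·2^68 = 69·295147905179352825856 = 20365205457375344984064 edges.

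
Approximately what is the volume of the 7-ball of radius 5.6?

The n-ball volume is π^(n/2)·r^n/Γ(n/2+1). With n=7, r=5.6: V ≈ 816012.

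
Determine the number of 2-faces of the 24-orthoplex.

An n-cross-polytope has 2^(k+1)·C(n,k+1) k-faces. Here 2^3·C(24,3) = 8·2024 = 16192.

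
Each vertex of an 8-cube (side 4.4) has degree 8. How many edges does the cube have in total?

An n-cube has n·2^(n-1) edges. With n = 8: 8·128 = 1024.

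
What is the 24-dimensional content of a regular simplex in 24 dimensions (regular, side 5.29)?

V = (5.29^24 / 24!) · √((24+1) / 2^24) ≈ 4.53775e-10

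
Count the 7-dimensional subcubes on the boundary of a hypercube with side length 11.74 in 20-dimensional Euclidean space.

f_7(20-cube) = (20 choose 7) · 2^13 = 635043840.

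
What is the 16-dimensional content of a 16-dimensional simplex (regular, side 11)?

Volume = 11^16 · √(17/2^16) / 16! ≈ 35.371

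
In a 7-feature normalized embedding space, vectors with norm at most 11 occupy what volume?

Volume = π^{7/2}·(11)^7/Γ(9/2) = 311794736·π^3/105 ≈ 9.20723e+07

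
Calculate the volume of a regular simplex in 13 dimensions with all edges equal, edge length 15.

V = (15^13 / 13!) · √((13+1) / 2^13) ≈ 12920.4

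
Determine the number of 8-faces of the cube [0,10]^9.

Number of 8-faces = C(9,8) · 2^(9-8) = 9 · 2 = 18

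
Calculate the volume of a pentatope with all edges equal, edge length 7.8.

V = (7.8^4 / 4!) · √((4+1) / 2^4) ≈ 86.2169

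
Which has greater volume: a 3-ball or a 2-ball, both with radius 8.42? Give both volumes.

V_3(8.42) ≈ 2500.49. V_2(8.42) ≈ 222.728. The 3-ball is larger.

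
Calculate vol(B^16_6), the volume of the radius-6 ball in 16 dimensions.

V_16(6) = π^(16/2) · (6)^16 / Γ(16/2 + 1) = 2448880128·π^8/35 ≈ 6.63894e+11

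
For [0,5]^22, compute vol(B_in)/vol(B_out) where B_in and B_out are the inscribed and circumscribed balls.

Volume scales as r^n, and r_in/r_out = 1/√22, giving (1/√22)^22 ≈ 1.7114e-15.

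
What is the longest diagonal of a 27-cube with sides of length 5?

The space diagonal of an n-cube of side s is s√n. Here 5·√27 ≈ 25.9808.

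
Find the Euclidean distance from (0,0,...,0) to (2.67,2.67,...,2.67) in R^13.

||(2.67,2.67,...,2.67)|| = √(13)·2.67 ≈ 9.62682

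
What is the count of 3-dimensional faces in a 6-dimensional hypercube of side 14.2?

An n-cube has C(n,k)·2^(n-k) k-faces. Here C(6,3)·2^3 = 20·8 = 160.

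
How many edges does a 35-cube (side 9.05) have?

An n-cube has n·2^(n-1) edges. With n = 35: 35·17179869184 = 601295421440.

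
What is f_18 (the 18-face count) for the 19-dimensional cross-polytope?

Each 18-face is the convex hull of 19 vertices, one chosen as ±e_i from each of 19 distinct axes: 2^19·C(19,19) = 524288.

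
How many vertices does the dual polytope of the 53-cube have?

An n-cross-polytope has 2n vertices; here n = 53, giving 106.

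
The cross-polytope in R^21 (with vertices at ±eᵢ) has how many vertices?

The vertices are ±e_1, ..., ±e_21, so there are 2·21 = 42.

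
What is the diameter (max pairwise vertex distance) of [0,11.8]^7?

||(11.8,11.8,...,11.8)|| = √(7)·11.8 ≈ 31.2199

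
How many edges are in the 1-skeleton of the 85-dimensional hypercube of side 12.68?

The 85-cube has n·2^(n-1) = 85·2^84 = 85·19342813113834066795298816 = 1644139114675895677600399360 edges.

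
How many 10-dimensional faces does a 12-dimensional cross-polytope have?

Each 10-face is the convex hull of 11 vertices, one chosen as ±e_i from each of 11 distinct axes: 2^11·C(12,11) = 24576.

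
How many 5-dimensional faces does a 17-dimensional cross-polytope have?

Each 5-face is the convex hull of 6 vertices, one chosen as ±e_i from each of 6 distinct axes: 2^6·C(17,6) = 792064.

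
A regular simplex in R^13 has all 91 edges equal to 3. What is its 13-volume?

V_13 = √(14) · 3^13 / (13! · 2^(13/2)) ≈ 1.05844e-05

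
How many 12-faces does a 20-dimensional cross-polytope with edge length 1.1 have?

Number of 12-faces = 2^(12+1) · C(20,12+1) = 8192 · 77520 = 635043840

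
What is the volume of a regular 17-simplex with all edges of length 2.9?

Volume = 2.9^17 · √(18/2^17) / 17! ≈ 2.391e-09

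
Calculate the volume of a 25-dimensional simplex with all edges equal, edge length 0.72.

V = (0.72^25 / 25!) · √((25+1) / 2^25) ≈ 1.53914e-32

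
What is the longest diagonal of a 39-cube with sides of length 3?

d = √(3² + 3² + ... + 3²) [39 terms] = √(39·3²) = 3√39 ≈ 18.735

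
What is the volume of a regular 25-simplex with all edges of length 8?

Volume = 8^25 · √(26/2^25) / 25! ≈ 2.14396e-06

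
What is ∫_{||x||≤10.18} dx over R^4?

Volume = π^{4/2}·(10.18)^4/Γ(3) ≈ 52998.2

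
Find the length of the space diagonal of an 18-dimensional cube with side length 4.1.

||(4.1,4.1,...,4.1)|| = √(18)·4.1 ≈ 17.3948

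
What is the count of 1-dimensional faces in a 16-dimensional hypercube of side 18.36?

Choose 1 of 16 axes to span the face (C(16,1) = 16 ways), then fix each of the remaining 15 coordinates at one of its two extreme values (2^15 = 32768 ways): 16·32768 = 524288.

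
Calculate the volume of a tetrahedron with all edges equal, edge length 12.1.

Volume = (√2/12) · 12.1³ = 208.78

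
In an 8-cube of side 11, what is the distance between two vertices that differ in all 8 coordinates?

||(11,11,...,11)|| = √(8)·11 ≈ 31.1127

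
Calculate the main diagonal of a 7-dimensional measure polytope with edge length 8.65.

Diagonal = √7 · 8.65 ≈ 22.8857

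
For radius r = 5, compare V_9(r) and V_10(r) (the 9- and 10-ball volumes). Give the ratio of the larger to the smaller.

V_9(5) ≈ 6.4424e+06, V_10(5) ≈ 2.49039e+07. The 10-ball is larger by a factor of 3.866.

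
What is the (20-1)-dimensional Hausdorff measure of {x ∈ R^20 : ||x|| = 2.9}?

S = n·V_n(r)/r = 20·V_20(2.9)/2.9 (volume-to-surface relation), giving 3.15012e+08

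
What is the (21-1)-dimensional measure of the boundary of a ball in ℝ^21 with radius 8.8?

|∂B_21(8.8)| ≈ 2.27206e+18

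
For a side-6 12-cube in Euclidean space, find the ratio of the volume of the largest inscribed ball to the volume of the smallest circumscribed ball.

Volume scales as r^n, and r_in/r_out = 1/√12, giving (1/√12)^12 ≈ 3.34898e-07.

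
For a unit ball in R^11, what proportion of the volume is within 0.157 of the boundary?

1 - (1-0.157)^11 ≈ 0.847207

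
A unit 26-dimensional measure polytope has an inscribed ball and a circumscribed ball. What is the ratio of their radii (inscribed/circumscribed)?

r_in / r_out = (1/2) / (1√26/2) = 1/√26 ≈ 0.196116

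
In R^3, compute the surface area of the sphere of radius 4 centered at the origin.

The surface area of an n-ball is 2π^(n/2) r^(n-1) / Γ(n/2). For n=3, r=4: 4πr² = 4π·(4)² ≈ 201.062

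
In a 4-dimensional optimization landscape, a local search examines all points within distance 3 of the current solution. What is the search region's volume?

V = 81·π^2/2 ≈ 399.719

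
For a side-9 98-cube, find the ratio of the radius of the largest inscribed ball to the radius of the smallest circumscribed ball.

r_in / r_out = (9/2) / (9√98/2) = 1/√98 ≈ 0.101015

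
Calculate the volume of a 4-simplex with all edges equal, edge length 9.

Volume = 9^4 · √(5/2^4) / 4! ≈ 152.821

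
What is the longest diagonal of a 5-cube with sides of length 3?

Diagonal = √5 · 3 ≈ 6.7082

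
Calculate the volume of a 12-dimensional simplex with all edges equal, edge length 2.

Volume = 2^12 · √(13/2^12) / 12! ≈ 4.81742e-07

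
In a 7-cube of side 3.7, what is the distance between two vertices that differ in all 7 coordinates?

||(3.7,3.7,...,3.7)|| = √(7)·3.7 ≈ 9.78928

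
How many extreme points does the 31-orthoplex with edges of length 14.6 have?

The 31-dimensional cross-polytope has 2n = 2·31 = 62 vertices.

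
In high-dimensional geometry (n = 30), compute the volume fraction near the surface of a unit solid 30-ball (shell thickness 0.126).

1 - (1-0.126)^30 ≈ 0.982407 ≈ 98.24%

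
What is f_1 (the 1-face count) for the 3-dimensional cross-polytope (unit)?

An n-cross-polytope has 2^(k+1)·C(n,k+1) k-faces. Here 2^2·C(3,2) = 4·3 = 12.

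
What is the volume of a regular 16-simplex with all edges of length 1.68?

For a regular n-simplex with edge a, V = (a^n / n!)·√((n+1)/2^n). With a=1.68, n=16: V ≈ 3.09966e-12.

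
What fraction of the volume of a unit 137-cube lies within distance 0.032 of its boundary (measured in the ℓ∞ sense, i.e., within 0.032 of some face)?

1 - (1 - 2·0.032)^137 = 1 - 0.936^137 ≈ 0.999884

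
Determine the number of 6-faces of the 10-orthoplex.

An n-cross-polytope has 2^(k+1)·C(n,k+1) k-faces. Here 2^7·C(10,7) = 128·120 = 15360.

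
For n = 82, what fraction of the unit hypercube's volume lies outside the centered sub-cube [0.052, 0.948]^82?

The inner cube has side 1-2·0.052 = 0.896 and volume (0.896)^82 ≈ 0.0001228, so the shell holds 0.999877 of the volume.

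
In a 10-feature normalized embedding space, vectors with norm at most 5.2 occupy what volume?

Volume = π^{10/2}·(5.2)^10/Γ(6) ≈ 3.68639e+07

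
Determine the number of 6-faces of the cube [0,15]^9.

An n-cube has C(n,k)·2^(n-k) k-faces. Here C(9,6)·2^3 = 84·8 = 672.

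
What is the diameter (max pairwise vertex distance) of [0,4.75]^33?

Diagonal = √33 · 4.75 ≈ 27.2867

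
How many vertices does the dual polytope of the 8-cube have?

The vertices are ±e_1, ..., ±e_8, so there are 2·8 = 16.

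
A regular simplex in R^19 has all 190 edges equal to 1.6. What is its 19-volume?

V = (1.6^19 / 19!) · √((19+1) / 2^19) ≈ 3.83632e-16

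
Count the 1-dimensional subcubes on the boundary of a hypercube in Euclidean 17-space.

An n-cube has C(n,k)·2^(n-k) k-faces. Here C(17,1)·2^16 = 17·65536 = 1114112.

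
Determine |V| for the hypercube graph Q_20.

Number of vertices = 2^20 = 1048576.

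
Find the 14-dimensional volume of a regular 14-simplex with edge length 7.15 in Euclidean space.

Volume = 7.15^14 · √(15/2^14) / 14! ≈ 0.316747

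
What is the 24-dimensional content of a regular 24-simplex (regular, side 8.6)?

V = (8.6^24 / 24!) · √((24+1) / 2^24) ≈ 5.27069e-05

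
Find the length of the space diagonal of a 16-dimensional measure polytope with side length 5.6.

Diagonal = √16 · 5.6 = 22.4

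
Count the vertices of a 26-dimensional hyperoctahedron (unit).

Number of vertices = 2n = 52.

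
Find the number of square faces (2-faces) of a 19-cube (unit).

f_2(19-cube) = (19 choose 2) · 2^17 = 22413312.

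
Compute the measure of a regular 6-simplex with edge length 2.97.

V_6 = √(7) · 2.97^6 / (6! · 2^(6/2)) ≈ 0.315257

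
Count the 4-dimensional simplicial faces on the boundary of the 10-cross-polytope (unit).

An n-cross-polytope has 2^(k+1)·C(n,k+1) k-faces. Here 2^5·C(10,5) = 32·252 = 8064.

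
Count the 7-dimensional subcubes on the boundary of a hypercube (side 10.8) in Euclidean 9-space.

Choose 7 of 9 axes to span the face (C(9,7) = 36 ways), then fix each of the remaining 2 coordinates at one of its two extreme values (2^2 = 4 ways): 36·4 = 144.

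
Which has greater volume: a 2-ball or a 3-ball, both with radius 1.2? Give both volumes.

V_2(1.2) ≈ 4.52389. V_3(1.2) ≈ 7.23823. The 3-ball is larger.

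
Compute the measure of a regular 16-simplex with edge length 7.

V = (7^16 / 16!) · √((16+1) / 2^16) ≈ 0.0255819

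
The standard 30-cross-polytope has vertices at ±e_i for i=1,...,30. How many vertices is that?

The vertices are ±e_1, ..., ±e_30, so there are 2·30 = 60.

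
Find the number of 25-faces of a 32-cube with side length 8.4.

Choose 25 of 32 axes to span the face (C(32,25) = 3365856 ways), then fix each of the remaining 7 coordinates at one of its two extreme values (2^7 = 128 ways): 3365856·128 = 430829568.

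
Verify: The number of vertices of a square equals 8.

False. The 2-cube has 2^2 = 4 vertices.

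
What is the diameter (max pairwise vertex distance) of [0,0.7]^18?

d = √(0.7² + 0.7² + ... + 0.7²) [18 terms] = √(18·0.7²) = 0.7√18 ≈ 2.96985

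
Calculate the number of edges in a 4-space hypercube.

The 4-cube has n·2^(n-1) = 4·2^3 = 4·8 = 32 edges.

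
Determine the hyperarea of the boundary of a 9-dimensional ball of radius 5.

S = n·V_n(r)/r = 9·V_9(5)/5 (volume-to-surface relation), giving 2500000·π^4/21 ≈ 1.15963e+07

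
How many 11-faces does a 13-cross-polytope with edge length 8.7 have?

An n-cross-polytope has 2^(k+1)·C(n,k+1) k-faces. Here 2^12·C(13,12) = 4096·13 = 53248.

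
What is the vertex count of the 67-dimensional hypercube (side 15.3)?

The 67-cube has 2^67 = 147573952589676412928 vertices.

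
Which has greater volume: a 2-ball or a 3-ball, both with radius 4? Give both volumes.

V_2(4) ≈ 50.2655. V_3(4) ≈ 268.083. The 3-ball is larger.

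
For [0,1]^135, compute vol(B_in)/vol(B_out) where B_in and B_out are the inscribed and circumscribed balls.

The radii are 1/2 and 1√135/2, so the volume ratio is (1/√135)^135 = 135^{-135/2} ≈ 1.59394e-144.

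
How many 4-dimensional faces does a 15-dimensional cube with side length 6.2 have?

An n-cube has C(n,k)·2^(n-k) k-faces. Here C(15,4)·2^11 = 1365·2048 = 2795520.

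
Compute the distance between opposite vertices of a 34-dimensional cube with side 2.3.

Diagonal = √34 · 2.3 ≈ 13.4112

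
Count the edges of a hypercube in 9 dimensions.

An n-cube has n·2^(n-1) edges. With n = 9: 9·256 = 2304.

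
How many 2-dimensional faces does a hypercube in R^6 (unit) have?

Number of 2-faces = C(6,2) · 2^(6-2) = 15 · 16 = 240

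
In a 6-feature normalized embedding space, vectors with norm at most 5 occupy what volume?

Volume = π^{6/2}·(5)^6/Γ(4) = 15625·π^3/6 ≈ 80745.5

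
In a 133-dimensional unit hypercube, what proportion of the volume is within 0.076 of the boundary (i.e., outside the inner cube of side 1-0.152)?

Shell fraction = 1 - (1-0.152)^133 ≈ 1 - 2.997e-10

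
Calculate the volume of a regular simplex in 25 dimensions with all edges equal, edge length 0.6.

Volume = 0.6^25 · √(26/2^25) / 25! ≈ 1.61342e-34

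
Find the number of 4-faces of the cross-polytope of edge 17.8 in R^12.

Each 4-face is the convex hull of 5 vertices, one chosen as ±e_i from each of 5 distinct axes: 2^5·C(12,5) = 25344.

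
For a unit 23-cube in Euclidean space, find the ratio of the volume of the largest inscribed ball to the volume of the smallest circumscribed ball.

The radii are 1/2 and 1√23/2, so the volume ratio is (1/√23)^23 = 23^{-23/2} ≈ 2.18842e-16.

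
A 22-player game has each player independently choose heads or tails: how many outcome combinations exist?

Number of vertices = 2^22 = 4194304.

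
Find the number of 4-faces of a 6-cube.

f_4(6-cube) = (6 choose 4) · 2^2 = 60.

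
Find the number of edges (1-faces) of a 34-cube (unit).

Number of 1-faces = C(34,1) · 2^(34-1) = 34 · 8589934592 = 292057776128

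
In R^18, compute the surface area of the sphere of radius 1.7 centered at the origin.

The surface area of an n-ball is 2π^(n/2) r^(n-1) / Γ(n/2). For n=18, r=1.7: 12231.8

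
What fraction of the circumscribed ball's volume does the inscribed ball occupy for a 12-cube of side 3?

Volume scales as r^n, and r_in/r_out = 1/√12, giving (1/√12)^12 ≈ 3.34898e-07.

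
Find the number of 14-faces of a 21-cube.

Choose 14 of 21 axes to span the face (C(21,14) = 116280 ways), then fix each of the remaining 7 coordinates at one of its two extreme values (2^7 = 128 ways): 116280·128 = 14883840.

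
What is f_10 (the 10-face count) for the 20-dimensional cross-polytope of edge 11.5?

Each 10-face is the convex hull of 11 vertices, one chosen as ±e_i from each of 11 distinct axes: 2^11·C(20,11) = 343982080.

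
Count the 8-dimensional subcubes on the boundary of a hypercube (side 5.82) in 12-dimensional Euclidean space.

Choose 8 of 12 axes to span the face (C(12,8) = 495 ways), then fix each of the remaining 4 coordinates at one of its two extreme values (2^4 = 16 ways): 495·16 = 7920.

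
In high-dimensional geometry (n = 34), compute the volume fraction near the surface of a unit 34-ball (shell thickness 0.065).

1 - (1-0.065)^34 ≈ 0.898236 ≈ 89.82%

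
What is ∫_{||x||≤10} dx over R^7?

V = 32000000·π^3/21 ≈ 4.72477e+07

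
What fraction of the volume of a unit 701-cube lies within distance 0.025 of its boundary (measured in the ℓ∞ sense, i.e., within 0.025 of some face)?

Shell fraction = 1 - (1-0.05)^701 ≈ 1 - 2.422e-16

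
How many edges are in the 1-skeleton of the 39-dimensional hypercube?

An n-cube has n·2^(n-1) edges. With n = 39: 39·274877906944 = 10720238370816.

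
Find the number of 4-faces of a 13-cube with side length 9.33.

f_4(13-cube) = (13 choose 4) · 2^9 = 366080.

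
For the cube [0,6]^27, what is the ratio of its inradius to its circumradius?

r_in / r_out = (6/2) / (6√27/2) = 1/√27 ≈ 0.19245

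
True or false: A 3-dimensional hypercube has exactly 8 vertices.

True. The 3-cube has 2^3 = 8 vertices.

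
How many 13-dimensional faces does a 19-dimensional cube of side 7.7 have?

f_13(19-cube) = (19 choose 13) · 2^6 = 1736448.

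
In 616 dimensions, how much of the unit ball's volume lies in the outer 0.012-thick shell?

V(inner)/V(outer) = ((1-0.012)/1)^616 ≈ 0.0005892, so the shell fraction is 0.999411.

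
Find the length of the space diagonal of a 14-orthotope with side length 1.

Diagonal = √14 · 1 ≈ 3.74166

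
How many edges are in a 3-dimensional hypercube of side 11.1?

Choose 1 of 3 axes to span the face (C(3,1) = 3 ways), then fix each of the remaining 2 coordinates at one of its two extreme values (2^2 = 4 ways): 3·4 = 12.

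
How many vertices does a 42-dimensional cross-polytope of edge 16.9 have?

The vertices are ±e_1, ..., ±e_42, so there are 2·42 = 84.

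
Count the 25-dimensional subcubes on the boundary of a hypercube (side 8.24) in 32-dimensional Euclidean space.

An n-cube has C(n,k)·2^(n-k) k-faces. Here C(32,25)·2^7 = 3365856·128 = 430829568.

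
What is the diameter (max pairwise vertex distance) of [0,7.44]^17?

The space diagonal of an n-cube of side s is s√n. Here 7.44·√17 ≈ 30.6759.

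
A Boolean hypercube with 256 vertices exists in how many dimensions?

Since 2^n = 256, we have n = 8.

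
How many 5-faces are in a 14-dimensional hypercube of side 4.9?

f_5(14-cube) = (14 choose 5) · 2^9 = 1025024.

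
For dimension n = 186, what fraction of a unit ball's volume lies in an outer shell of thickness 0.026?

1 - (1-0.026)^186 ≈ 0.992553 ≈ 99.26%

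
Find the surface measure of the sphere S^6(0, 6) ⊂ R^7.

|∂B_7(6)| = 248832·π^3/5 ≈ 1.54307e+06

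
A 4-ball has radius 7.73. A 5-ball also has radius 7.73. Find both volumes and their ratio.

V_4(7.73) ≈ 17619.3. V_5(7.73) ≈ 145277. Ratio V_4/V_5 ≈ 0.1213.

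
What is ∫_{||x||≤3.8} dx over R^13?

The n-ball volume is π^(n/2)·r^n/Γ(n/2+1). With n=13, r=3.8: V ≈ 3.1371e+07.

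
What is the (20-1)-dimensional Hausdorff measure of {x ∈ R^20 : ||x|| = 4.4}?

S_20(4.4) = 2·π^(20/2)·(4.4)^19 / Γ(20/2) ≈ 8.67694e+11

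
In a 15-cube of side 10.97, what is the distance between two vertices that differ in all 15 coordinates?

d = √(10.97² + 10.97² + ... + 10.97²) [15 terms] = √(15·10.97²) = 10.97√15 ≈ 42.4866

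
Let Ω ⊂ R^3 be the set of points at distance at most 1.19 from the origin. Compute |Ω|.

Volume = π^{3/2}·(1.19)^3/Γ(5/2) ≈ 7.05878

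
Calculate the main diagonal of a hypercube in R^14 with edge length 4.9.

||(4.9,4.9,...,4.9)|| = √(14)·4.9 ≈ 18.3341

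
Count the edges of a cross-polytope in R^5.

Number of 1-faces = 2^(1+1) · C(5,1+1) = 4 · 10 = 40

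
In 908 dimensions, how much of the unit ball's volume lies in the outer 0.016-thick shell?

1 - (1-0.016)^908 ≈ 0.9999995639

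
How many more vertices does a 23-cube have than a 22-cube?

The 23-cube has 2^23 = 8388608 vertices. The 22-cube has 2^22 = 4194304 vertices. Difference: 8388608 - 4194304 = 4194304.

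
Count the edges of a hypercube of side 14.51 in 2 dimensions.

An n-cube has n·2^(n-1) edges. With n = 2: 2·2 = 4.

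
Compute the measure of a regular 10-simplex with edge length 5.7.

V_10 = √(11) · 5.7^10 / (10! · 2^(10/2)) ≈ 1.03403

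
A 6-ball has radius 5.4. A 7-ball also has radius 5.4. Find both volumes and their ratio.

V_6(5.4) ≈ 128133. V_7(5.4) ≈ 632611. Ratio V_6/V_7 ≈ 0.2025.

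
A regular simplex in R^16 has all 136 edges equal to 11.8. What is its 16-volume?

V_16 = √(17) · 11.8^16 / (16! · 2^(16/2)) ≈ 108.762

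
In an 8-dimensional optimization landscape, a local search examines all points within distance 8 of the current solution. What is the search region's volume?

The n-ball volume is π^(n/2)·r^n/Γ(n/2+1). With n=8, r=8: V = 2097152·π^4/3 ≈ 6.80939e+07.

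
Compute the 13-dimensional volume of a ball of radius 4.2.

V_13(4.2) = π^(13/2) · (4.2)^13 / Γ(13/2 + 1) ≈ 1.15234e+08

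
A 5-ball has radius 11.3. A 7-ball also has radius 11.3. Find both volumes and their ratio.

V_5(11.3) ≈ 969819. V_7(11.3) ≈ 1.11155e+08. Ratio V_5/V_7 ≈ 0.008725.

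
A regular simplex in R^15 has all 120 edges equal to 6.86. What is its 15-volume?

For a regular n-simplex with edge a, V = (a^n / n!)·√((n+1)/2^n). With a=6.86, n=15: V ≈ 0.0592512.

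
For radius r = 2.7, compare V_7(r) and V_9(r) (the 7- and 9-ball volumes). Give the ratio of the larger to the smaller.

V_7(2.7) ≈ 4942.27, V_9(2.7) ≈ 25153.1. The 9-ball is larger by a factor of 5.089.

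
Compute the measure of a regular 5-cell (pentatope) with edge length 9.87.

For a regular n-simplex with edge a, V = (a^n / n!)·√((n+1)/2^n). With a=9.87, n=4: V ≈ 221.046.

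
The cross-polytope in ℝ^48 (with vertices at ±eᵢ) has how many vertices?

An n-cross-polytope has 2n vertices; here n = 48, giving 96.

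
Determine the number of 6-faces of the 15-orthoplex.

Number of 6-faces = 2^(6+1) · C(15,6+1) = 128 · 6435 = 823680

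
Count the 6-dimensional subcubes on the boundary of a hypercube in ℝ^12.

f_6(12-cube) = (12 choose 6) · 2^6 = 59136.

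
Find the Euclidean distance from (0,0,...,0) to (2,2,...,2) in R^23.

d = √(2² + 2² + ... + 2²) [23 terms] = √(23·2²) = 2√23 ≈ 9.59166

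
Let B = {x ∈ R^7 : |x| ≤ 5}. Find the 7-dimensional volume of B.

Volume = π^{7/2}·(5)^7/Γ(9/2) = 250000·π^3/21 ≈ 369122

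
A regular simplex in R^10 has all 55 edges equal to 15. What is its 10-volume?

V_10 = √(11) · 15^10 / (10! · 2^(10/2)) ≈ 16470.1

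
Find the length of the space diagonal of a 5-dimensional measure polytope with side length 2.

Diagonal = √5 · 2 ≈ 4.47214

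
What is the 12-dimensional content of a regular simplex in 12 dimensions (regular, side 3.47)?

V_12 = √(13) · 3.47^12 / (12! · 2^(12/2)) ≈ 0.000358433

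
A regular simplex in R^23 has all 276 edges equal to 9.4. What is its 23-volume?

V_23 = √(24) · 9.4^23 / (23! · 2^(23/2)) ≈ 0.00157655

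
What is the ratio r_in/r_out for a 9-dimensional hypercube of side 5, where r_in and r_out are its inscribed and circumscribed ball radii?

r_in / r_out = (5/2) / (5√9/2) = 1/√9 ≈ 0.333333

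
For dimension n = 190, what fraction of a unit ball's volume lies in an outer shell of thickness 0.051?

1 - (1-0.051)^190 ≈ 0.999952 ≈ 99.995207%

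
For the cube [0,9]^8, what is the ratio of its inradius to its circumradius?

r_in = 9/2 (half the side); r_out = 9√8/2 (half the diagonal). Ratio = 1/√8 ≈ 0.353553.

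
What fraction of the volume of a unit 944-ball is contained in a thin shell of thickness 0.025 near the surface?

V(inner)/V(outer) = ((1-0.025)/1)^944 ≈ 4.172e-11, so the shell fraction is 1 - 4.172e-11.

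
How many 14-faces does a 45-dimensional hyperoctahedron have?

f_14(45-orthoplex) = 2^15 · (45 choose 15) = 11300615801536512.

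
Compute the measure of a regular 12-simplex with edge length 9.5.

V_12 = √(13) · 9.5^12 / (12! · 2^(12/2)) ≈ 63.5533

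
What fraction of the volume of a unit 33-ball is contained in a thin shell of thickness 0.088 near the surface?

V(inner)/V(outer) = ((1-0.088)/1)^33 ≈ 0.04784, so the shell fraction is 0.952156.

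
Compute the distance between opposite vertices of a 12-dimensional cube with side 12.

The space diagonal of an n-cube of side s is s√n. Here 12·√12 ≈ 41.5692.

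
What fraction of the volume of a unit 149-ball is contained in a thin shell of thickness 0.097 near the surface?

V(inner)/V(outer) = ((1-0.097)/1)^149 ≈ 2.497e-07, so the shell fraction is 0.9999997503.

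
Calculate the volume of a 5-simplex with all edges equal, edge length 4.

V_5 = √(6) · 4^5 / (5! · 2^(5/2)) ≈ 3.69504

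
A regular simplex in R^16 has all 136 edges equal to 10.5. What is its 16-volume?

V_16 = √(17) · 10.5^16 / (16! · 2^(16/2)) ≈ 16.8033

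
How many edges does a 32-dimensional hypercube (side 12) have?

Number of 1-faces = C(32,1)·2^(32-1) = 32·2147483648 = 68719476736.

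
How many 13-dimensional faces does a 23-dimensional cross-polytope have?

f_13(23-orthoplex) = 2^14 · (23 choose 14) = 13388840960.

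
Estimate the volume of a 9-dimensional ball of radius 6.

V_9(6) = π^(9/2) · (6)^9 / Γ(9/2 + 1) = 11943936·π^4/35 ≈ 3.32414e+07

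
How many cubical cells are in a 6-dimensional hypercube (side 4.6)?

An n-cube has C(n,k)·2^(n-k) k-faces. Here C(6,3)·2^3 = 20·8 = 160.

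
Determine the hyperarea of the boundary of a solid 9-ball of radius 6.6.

S = n·V_n(r)/r = 9·V_9(6.6)/6.6 (volume-to-surface relation), giving 1.06884e+08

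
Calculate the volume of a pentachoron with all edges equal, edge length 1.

V_4 = √(5) · 1^4 / (4! · 2^(4/2)) ≈ 0.0232924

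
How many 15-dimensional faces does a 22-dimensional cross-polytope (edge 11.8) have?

An n-cross-polytope has 2^(k+1)·C(n,k+1) k-faces. Here 2^16·C(22,16) = 65536·74613 = 4889837568.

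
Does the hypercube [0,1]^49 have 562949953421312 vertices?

True. The 49-cube has 2^49 = 562949953421312 vertices.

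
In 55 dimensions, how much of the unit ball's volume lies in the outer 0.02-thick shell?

Shell fraction = 1 - (1-0.02)^55 ≈ 0.670819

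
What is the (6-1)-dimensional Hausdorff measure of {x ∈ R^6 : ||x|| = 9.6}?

S_6(9.6) = 2·π^(6/2)·(9.6)^5 / Γ(6/2) ≈ 2.52817e+06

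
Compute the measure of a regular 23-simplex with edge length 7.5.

For a regular n-simplex with edge a, V = (a^n / n!)·√((n+1)/2^n). With a=7.5, n=23: V ≈ 8.75337e-06.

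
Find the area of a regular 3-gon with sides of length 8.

Area = (√3/4) · 8² = 27.7128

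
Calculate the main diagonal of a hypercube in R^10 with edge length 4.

Diagonal = √10 · 4 ≈ 12.6491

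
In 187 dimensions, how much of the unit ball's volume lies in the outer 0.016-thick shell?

Shell fraction = 1 - (1-0.016)^187 ≈ 0.951013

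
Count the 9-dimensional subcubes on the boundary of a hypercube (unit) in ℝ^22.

Number of 9-faces = C(22,9) · 2^(22-9) = 497420 · 8192 = 4074864640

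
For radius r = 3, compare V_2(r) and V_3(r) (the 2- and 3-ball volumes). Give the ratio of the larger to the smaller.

V_2(3) ≈ 28.2743, V_3(3) ≈ 113.097. The 3-ball is larger by a factor of 4.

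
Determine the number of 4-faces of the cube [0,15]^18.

Number of 4-faces = C(18,4) · 2^(18-4) = 3060 · 16384 = 50135040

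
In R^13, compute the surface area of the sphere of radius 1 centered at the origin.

The surface area of an n-ball is 2π^(n/2) r^(n-1) / Γ(n/2). For n=13, r=1: 128·π^6/10395 ≈ 11.8382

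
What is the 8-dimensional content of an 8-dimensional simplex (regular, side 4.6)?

V_8 = √(9) · 4.6^8 / (8! · 2^(8/2)) ≈ 0.932274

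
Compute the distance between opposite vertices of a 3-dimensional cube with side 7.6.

The space diagonal of an n-cube of side s is s√n. Here 7.6·√3 ≈ 13.1636.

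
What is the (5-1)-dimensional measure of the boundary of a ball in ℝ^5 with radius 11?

The surface area of an n-ball is 2π^(n/2) r^(n-1) / Γ(n/2). For n=5, r=11: 117128·π^2/3 ≈ 385336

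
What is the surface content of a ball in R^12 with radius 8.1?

S = n·V_n(r)/r = 12·V_12(8.1)/8.1 (volume-to-surface relation), giving 1.57791e+11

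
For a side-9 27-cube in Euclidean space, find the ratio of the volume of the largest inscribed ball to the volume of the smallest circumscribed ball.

Volume scales as r^n, and r_in/r_out = 1/√27, giving (1/√27)^27 ≈ 4.74886e-20.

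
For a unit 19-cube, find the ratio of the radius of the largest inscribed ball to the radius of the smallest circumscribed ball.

Ratio = (s/2)/(s√19/2) = 19^(-1/2) ≈ 0.229416.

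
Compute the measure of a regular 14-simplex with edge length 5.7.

For a regular n-simplex with edge a, V = (a^n / n!)·√((n+1)/2^n). With a=5.7, n=14: V ≈ 0.013264.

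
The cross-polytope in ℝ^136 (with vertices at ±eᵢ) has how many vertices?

An n-cross-polytope has 2n vertices; here n = 136, giving 272.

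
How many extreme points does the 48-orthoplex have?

The 48-dimensional cross-polytope has 2n = 2·48 = 96 vertices.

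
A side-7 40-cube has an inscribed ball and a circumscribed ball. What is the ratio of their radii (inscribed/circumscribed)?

For an n-cube of any side s, the inradius is s/2 and the circumradius is s√n/2, so the ratio is 1/√40 ≈ 0.158114.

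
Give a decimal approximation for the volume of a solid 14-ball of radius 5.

The n-ball volume is π^(n/2)·r^n/Γ(n/2+1). With n=14, r=5: V = 1220703125·π^7/1008 ≈ 3.65762e+09.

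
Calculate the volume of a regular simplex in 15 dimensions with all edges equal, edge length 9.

V = (9^15 / 15!) · √((15+1) / 2^15) ≈ 3.47915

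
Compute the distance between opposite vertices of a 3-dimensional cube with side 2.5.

The space diagonal of an n-cube of side s is s√n. Here 2.5·√3 ≈ 4.33013.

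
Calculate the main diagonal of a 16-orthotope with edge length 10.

||(10,10,...,10)|| = √(16)·10 = 40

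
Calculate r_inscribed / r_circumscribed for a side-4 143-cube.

Ratio = (s/2)/(s√143/2) = 143^(-1/2) ≈ 0.0836242.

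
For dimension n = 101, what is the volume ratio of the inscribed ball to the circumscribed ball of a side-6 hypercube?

Volume scales as r^n, and r_in/r_out = 1/√101, giving (1/√101)^101 ≈ 6.05021e-102.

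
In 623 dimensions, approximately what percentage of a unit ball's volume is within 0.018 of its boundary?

1 - (1-0.018)^623 ≈ 0.999988 ≈ 99.998783%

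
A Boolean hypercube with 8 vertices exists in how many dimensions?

2^n = 8 ⇒ n = log_2(8) = 3.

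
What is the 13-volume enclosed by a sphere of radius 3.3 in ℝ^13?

V_13(3.3) = π^(13/2) · (3.3)^13 / Γ(13/2 + 1) ≈ 5.01213e+06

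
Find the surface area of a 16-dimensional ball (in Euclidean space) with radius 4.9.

|∂B_16(4.9)| ≈ 8.48672e+10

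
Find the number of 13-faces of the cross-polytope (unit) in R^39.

f_13(39-orthoplex) = 2^14 · (39 choose 14) = 247144520024064.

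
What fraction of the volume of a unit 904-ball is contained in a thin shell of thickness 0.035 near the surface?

1 - (1-0.035)^904 ≈ 1 - 1.03e-14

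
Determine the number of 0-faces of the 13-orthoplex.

An n-cross-polytope has 2^(k+1)·C(n,k+1) k-faces. Here 2^1·C(13,1) = 2·13 = 26.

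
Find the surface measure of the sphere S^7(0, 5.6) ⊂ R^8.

|∂B_8(5.6)| ≈ 5.60782e+06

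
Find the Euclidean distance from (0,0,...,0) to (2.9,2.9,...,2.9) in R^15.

||(2.9,2.9,...,2.9)|| = √(15)·2.9 ≈ 11.2317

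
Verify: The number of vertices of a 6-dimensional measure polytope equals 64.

True. The 6-cube has 2^6 = 64 vertices.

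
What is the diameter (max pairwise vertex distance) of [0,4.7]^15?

Diagonal = √15 · 4.7 ≈ 18.203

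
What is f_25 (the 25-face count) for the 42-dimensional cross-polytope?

An n-cross-polytope has 2^(k+1)·C(n,k+1) k-faces. Here 2^26·C(42,26) = 67108864·166509721602 = 11174278261666480128.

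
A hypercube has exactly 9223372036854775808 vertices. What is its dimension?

Since 2^n = 9223372036854775808, we have n = 63.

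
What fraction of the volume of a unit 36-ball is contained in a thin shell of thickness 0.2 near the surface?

1 - (1-0.2)^36 ≈ 0.999675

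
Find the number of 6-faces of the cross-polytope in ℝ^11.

Each 6-face is the convex hull of 7 vertices, one chosen as ±e_i from each of 7 distinct axes: 2^7·C(11,7) = 42240.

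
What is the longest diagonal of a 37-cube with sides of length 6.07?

d = √(6.07² + 6.07² + ... + 6.07²) [37 terms] = √(37·6.07²) = 6.07√37 ≈ 36.9224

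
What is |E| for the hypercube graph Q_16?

An n-cube has n·2^(n-1) edges. With n = 16: 16·32768 = 524288.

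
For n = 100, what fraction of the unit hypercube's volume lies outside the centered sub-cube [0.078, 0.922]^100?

Shell fraction = 1 - (1-0.156)^100 ≈ 0.9999999569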